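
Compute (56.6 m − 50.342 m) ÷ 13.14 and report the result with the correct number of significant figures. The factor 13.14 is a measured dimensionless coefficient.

0.48 m

56.6 m − 50.342 m = 6.258 m; the difference is limited to 1 decimal place (2 s.f.).
Carrying full precision, 6.258 ÷ 13.14 = 0.476255707763… m; 13.14 has 4 s.f., so the result keeps min(2, 4) = 2 s.f.
Rounded to 2 significant figures: 0.48 m.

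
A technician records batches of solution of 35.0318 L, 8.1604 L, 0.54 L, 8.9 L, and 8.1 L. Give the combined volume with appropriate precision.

35.0318 L + 8.1604 L + 0.54 L + 8.9 L + 8.1 L = 60.7322 L.
Addition/subtraction keeps the fewest decimal places: 35.0318 → 4 decimal places, 8.1604 → 4 decimal places, 0.54 → 2 decimal places, 8.9 → 1 decimal place, 8.1 → 1 decimal place; limit is 1.
Rounded to 1 decimal place: 60.7 L.

60.7 L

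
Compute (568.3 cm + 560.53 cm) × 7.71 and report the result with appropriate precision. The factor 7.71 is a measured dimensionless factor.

568.3 cm + 560.53 cm = 1128.83 cm; the sum is limited to 1 decimal place (5 s.f.).
Carrying full precision, 1128.83 × 7.71 = 8703.2793 cm; 7.71 has 3 s.f., so the result keeps min(5, 3) = 3 s.f.
Rounded to 3 significant figures: 8.70 × 10^3 cm.

8.70 × 10^3 cm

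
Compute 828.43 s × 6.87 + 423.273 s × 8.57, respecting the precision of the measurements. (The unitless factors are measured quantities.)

828.43 × 6.87 = 5691.3141 → 5.69 × 10³ s (3 s.f., last digit at the 10^1 place).
423.273 × 8.57 = 3627.44961 → 3.63 × 10³ s (3 s.f., last digit at the 10^1 place).
Sum: 9318.76371 s; keep the coarser place, 10^1.
Result: 9.32 × 10³ s.

9.32 × 10³ s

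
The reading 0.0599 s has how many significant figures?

3

0.0599: leading zeros are not significant.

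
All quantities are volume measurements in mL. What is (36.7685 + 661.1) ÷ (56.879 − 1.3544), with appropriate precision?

36.7685 + 661.1 = 697.8685, limited to 1 d.p. → 4 s.f.; 56.879 − 1.3544 = 55.5246, limited to 3 d.p. → 5 s.f.
Carrying full precision, 697.8685 ÷ 55.5246 = 12.5686362441…; keep min(4, 5) = 4 s.f.
Rounded to 4 significant figures: 12.57.

12.57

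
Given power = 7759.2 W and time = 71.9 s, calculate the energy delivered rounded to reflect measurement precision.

5.58 × 10^5 J

energy delivered = 7759.2 W × 71.9 s = 557886.48 J.
7759.2 has 5 significant figures; 71.9 has 3.
Division/multiplication keeps the fewest: 3 significant figures.
Rounded: 5.58 × 10^5 J.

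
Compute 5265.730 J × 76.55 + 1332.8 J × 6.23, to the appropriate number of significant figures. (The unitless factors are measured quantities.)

5265.730 × 76.55 = 403091.6315 → 4.031 × 10⁵ J (4 s.f., last digit at the 10^2 place).
1332.8 × 6.23 = 8303.344 → 8.30 × 10³ J (3 s.f., last digit at the 10^1 place).
Sum: 411394.9755 J; keep the coarser place, 10^2.
Result: 4.114 × 10⁵ J.

4.114 × 10⁵ J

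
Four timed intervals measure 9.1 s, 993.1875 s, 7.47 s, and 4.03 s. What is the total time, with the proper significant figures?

1013.8 s

9.1 s + 993.1875 s + 7.47 s + 4.03 s = 1013.7875 s.
Addition/subtraction keeps the fewest decimal places: 9.1 → 1 decimal place, 993.1875 → 4 decimal places, 7.47 → 2 decimal places, 4.03 → 2 decimal places; limit is 1.
Rounded to 1 decimal place: 1013.8 s.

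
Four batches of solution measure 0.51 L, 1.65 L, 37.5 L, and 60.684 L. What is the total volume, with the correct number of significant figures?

100.3 L

0.51 L + 1.65 L + 37.5 L + 60.684 L = 100.344 L.
Addition/subtraction keeps the fewest decimal places: 0.51 → 2 decimal places, 1.65 → 2 decimal places, 37.5 → 1 decimal place, 60.684 → 3 decimal places; limit is 1.
Rounded to 1 decimal place: 100.3 L.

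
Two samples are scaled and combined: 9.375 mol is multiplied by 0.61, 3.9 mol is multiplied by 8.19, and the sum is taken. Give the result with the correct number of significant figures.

38 mol

9.375 × 0.61 = 5.71875 → 5.7 mol (2 s.f., last digit at the 10^-1 place).
3.9 × 8.19 = 31.941 → 32 mol (2 s.f., last digit at the 10^0 place).
Sum: 37.65975 mol; keep the coarser place, 10^0.
Result: 38 mol.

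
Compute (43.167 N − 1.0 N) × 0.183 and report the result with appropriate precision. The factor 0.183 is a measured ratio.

43.167 N − 1.0 N = 42.167 N; the difference is limited to 1 decimal place (3 s.f.).
Carrying full precision, 42.167 × 0.183 = 7.716561 N; 0.183 has 3 s.f., so the result keeps min(3, 3) = 3 s.f.
Rounded to 3 significant figures: 7.72 N.

7.72 N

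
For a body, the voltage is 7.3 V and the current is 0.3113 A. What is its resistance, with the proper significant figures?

resistance = 7.3 V ÷ 0.3113 A = 23.450048185… Ω.
7.3 has 2 significant figures; 0.3113 has 4.
Division/multiplication keeps the fewest: 2 significant figures.
Rounded: 23 Ω.

23 Ω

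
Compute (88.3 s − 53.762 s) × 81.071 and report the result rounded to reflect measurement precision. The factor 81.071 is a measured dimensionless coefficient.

2.80 × 10^3 s

88.3 s − 53.762 s = 34.538 s; the difference is limited to 1 decimal place (3 s.f.).
Carrying full precision, 34.538 × 81.071 = 2800.030198 s; 81.071 has 5 s.f., so the result keeps min(3, 5) = 3 s.f.
Rounded to 3 significant figures: 2.80 × 10^3 s.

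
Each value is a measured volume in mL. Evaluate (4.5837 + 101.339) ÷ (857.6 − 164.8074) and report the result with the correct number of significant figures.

0.1529

4.5837 + 101.339 = 105.9227, limited to 3 d.p. → 6 s.f.; 857.6 − 164.8074 = 692.7926, limited to 1 d.p. → 4 s.f.
Carrying full precision, 105.9227 ÷ 692.7926 = 0.152892366345…; keep min(6, 4) = 4 s.f.
Rounded to 4 significant figures: 0.1529.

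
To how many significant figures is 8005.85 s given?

8005.85: zeros between nonzero digits are significant.

6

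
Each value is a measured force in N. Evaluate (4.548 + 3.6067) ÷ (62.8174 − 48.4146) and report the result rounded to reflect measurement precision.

4.548 + 3.6067 = 8.1547, limited to 3 d.p. → 4 s.f.; 62.8174 − 48.4146 = 14.4028, limited to 4 d.p. → 6 s.f.
Carrying full precision, 8.1547 ÷ 14.4028 = 0.566188518899…; keep min(4, 6) = 4 s.f.
Rounded to 4 significant figures: 0.5662.

0.5662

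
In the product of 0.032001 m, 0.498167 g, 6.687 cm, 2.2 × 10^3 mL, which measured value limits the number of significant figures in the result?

2.2 × 10^3 mL

0.032001 m → 5 s.f.; 0.498167 g → 6 s.f.; 6.687 cm → 4 s.f.; 2.2 × 10^3 mL → 2 s.f.
The fewest is 2 significant figures, from 2.2 × 10^3 mL.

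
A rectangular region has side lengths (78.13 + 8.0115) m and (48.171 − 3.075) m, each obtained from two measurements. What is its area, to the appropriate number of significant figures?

78.13 + 8.0115 = 86.1415, limited to 2 d.p. → 4 s.f.; 48.171 − 3.075 = 45.096, limited to 3 d.p. → 5 s.f.
Carrying full precision, 86.1415 × 45.096 = 3884.637084; keep min(4, 5) = 4 s.f.
Rounded to 4 significant figures: 3885 m².

3885 m²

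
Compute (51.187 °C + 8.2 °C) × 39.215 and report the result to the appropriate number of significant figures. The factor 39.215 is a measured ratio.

2.33 × 10^3 °C

51.187 °C + 8.2 °C = 59.387 °C; the sum is limited to 1 decimal place (3 s.f.).
Carrying full precision, 59.387 × 39.215 = 2328.861205 °C; 39.215 has 5 s.f., so the result keeps min(3, 5) = 3 s.f.
Rounded to 3 significant figures: 2.33 × 10^3 °C.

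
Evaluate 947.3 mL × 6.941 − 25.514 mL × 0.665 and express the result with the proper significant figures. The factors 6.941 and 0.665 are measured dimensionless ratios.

947.3 × 6.941 = 6575.2093 → 6575 mL (4 s.f., last digit at the 10^0 place).
25.514 × 0.665 = 16.96681 → 17.0 mL (3 s.f., last digit at the 10^-1 place).
Difference: 6558.24249 mL; keep the coarser place, 10^0.
Result: 6558 mL.

6558 mL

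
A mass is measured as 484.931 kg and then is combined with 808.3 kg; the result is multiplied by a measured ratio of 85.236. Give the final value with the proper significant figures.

1.1023 × 10⁵ kg

484.931 kg + 808.3 kg = 1293.231 kg; the sum is limited to 1 decimal place (5 s.f.).
Carrying full precision, 1293.231 × 85.236 = 110229.837516 kg; 85.236 has 5 s.f., so the result keeps min(5, 5) = 5 s.f.
Rounded to 5 significant figures: 1.1023 × 10⁵ kg.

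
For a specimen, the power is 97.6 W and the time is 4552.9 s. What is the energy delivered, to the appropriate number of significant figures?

4.44 × 10^5 J

energy delivered = 97.6 W × 4552.9 s = 444363.04 J.
97.6 has 3 significant figures; 4552.9 has 5.
Division/multiplication keeps the fewest: 3 significant figures.
Rounded: 4.44 × 10^5 J.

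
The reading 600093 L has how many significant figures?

6

600093: zeros between nonzero digits are significant.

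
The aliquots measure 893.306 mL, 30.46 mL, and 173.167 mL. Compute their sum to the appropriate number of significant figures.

1096.93 mL

893.306 mL + 30.46 mL + 173.167 mL = 1096.933 mL.
Addition/subtraction keeps the fewest decimal places: 893.306 → 3 decimal places, 30.46 → 2 decimal places, 173.167 → 3 decimal places; limit is 2.
Rounded to 2 decimal places: 1096.93 mL.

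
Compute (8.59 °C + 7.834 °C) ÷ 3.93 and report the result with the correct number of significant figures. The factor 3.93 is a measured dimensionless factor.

4.18 °C

8.59 °C + 7.834 °C = 16.424 °C; the sum is limited to 2 decimal places (4 s.f.).
Carrying full precision, 16.424 ÷ 3.93 = 4.17913486005… °C; 3.93 has 3 s.f., so the result keeps min(4, 3) = 3 s.f.
Rounded to 3 significant figures: 4.18 °C.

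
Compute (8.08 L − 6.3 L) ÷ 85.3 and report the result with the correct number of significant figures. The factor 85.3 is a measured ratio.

8.08 L − 6.3 L = 1.78 L; the difference is limited to 1 decimal place (2 s.f.).
Carrying full precision, 1.78 ÷ 85.3 = 0.0208675263775… L; 85.3 has 3 s.f., so the result keeps min(2, 3) = 2 s.f.
Rounded to 2 significant figures: 0.021 L.

0.021 L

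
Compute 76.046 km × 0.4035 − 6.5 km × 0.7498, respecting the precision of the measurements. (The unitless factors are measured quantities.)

25.8 km

76.046 × 0.4035 = 30.684561 → 30.68 km (4 s.f., last digit at the 10^-2 place).
6.5 × 0.7498 = 4.8737 → 4.9 km (2 s.f., last digit at the 10^-1 place).
Difference: 25.810861 km; keep the coarser place, 10^-1.
Result: 25.8 km.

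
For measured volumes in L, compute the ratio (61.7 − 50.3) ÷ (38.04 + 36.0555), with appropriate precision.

1.54 × 10⁻¹

61.7 − 50.3 = 11.4, limited to 1 d.p. → 3 s.f.; 38.04 + 36.0555 = 74.0955, limited to 2 d.p. → 4 s.f.
Carrying full precision, 11.4 ÷ 74.0955 = 0.153855497297…; keep min(3, 4) = 3 s.f.
Rounded to 3 significant figures: 1.54 × 10⁻¹.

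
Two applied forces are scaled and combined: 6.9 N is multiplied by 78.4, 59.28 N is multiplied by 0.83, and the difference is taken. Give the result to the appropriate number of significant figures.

6.9 × 78.4 = 540.96 → 5.4 × 10^2 N (2 s.f., last digit at the 10^1 place).
59.28 × 0.83 = 49.2024 → 49 N (2 s.f., last digit at the 10^0 place).
Difference: 491.7576 N; keep the coarser place, 10^1.
Result: 4.9 × 10^2 N.

4.9 × 10^2 N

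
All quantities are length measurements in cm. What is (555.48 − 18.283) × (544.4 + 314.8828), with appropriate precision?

4.616 × 10^5 cm²

555.48 − 18.283 = 537.197, limited to 2 d.p. → 5 s.f.; 544.4 + 314.8828 = 859.2828, limited to 1 d.p. → 4 s.f.
Carrying full precision, 537.197 × 859.2828 = 461604.142312…; keep min(5, 4) = 4 s.f.
Rounded to 4 significant figures: 4.616 × 10^5 cm².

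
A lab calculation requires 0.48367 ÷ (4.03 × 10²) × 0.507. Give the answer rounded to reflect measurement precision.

6.08 × 10⁻⁴

0.48367 ÷ (4.03 × 10²) × 0.507 = 0.000608488064516…
Multiplication/division keeps the fewest significant figures: 0.48367 → 5 s.f., 4.03 × 10² → 3 s.f., 0.507 → 3 s.f.; limit is 3.
Rounded to 3 significant figures: 6.08 × 10⁻⁴.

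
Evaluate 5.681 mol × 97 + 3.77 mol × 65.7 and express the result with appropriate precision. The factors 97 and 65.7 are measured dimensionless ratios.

5.681 × 97 = 551.057 → 5.5 × 10² mol (2 s.f., last digit at the 10^1 place).
3.77 × 65.7 = 247.689 → 248 mol (3 s.f., last digit at the 10^0 place).
Sum: 798.746 mol; keep the coarser place, 10^1.
Result: 8.0 × 10² mol.

8.0 × 10² mol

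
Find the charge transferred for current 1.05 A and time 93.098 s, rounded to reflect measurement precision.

charge transferred = 1.05 A × 93.098 s = 97.7529 C.
1.05 has 3 significant figures; 93.098 has 5.
Division/multiplication keeps the fewest: 3 significant figures.
Rounded: 97.8 C.

97.8 C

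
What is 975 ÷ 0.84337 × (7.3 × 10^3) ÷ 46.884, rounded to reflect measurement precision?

1.8 × 10^5

975 ÷ 0.84337 × (7.3 × 10^3) ÷ 46.884 = 180005.042053…
Multiplication/division keeps the fewest significant figures: 975 → 3 s.f., 0.84337 → 5 s.f., 7.3 × 10^3 → 2 s.f., 46.884 → 5 s.f.; limit is 2.
Rounded to 2 significant figures: 1.8 × 10^5.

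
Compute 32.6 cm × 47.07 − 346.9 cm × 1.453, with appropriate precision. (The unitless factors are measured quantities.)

32.6 × 47.07 = 1534.482 → 1.53 × 10^3 cm (3 s.f., last digit at the 10^1 place).
346.9 × 1.453 = 504.0457 → 504.0 cm (4 s.f., last digit at the 10^-1 place).
Difference: 1030.4363 cm; keep the coarser place, 10^1.
Result: 1.03 × 10^3 cm.

1.03 × 10^3 cm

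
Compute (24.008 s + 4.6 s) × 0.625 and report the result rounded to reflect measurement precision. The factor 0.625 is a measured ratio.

17.9 s

24.008 s + 4.6 s = 28.608 s; the sum is limited to 1 decimal place (3 s.f.).
Carrying full precision, 28.608 × 0.625 = 17.88 s; 0.625 has 3 s.f., so the result keeps min(3, 3) = 3 s.f.
Rounded to 3 significant figures: 17.9 s.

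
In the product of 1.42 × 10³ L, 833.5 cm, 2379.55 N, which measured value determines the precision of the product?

1.42 × 10³ L

1.42 × 10³ L → 3 s.f.; 833.5 cm → 4 s.f.; 2379.55 N → 6 s.f.
The fewest is 3 significant figures, from 1.42 × 10³ L.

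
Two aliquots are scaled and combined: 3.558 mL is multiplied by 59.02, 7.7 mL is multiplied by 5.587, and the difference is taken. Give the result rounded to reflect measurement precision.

167 mL

3.558 × 59.02 = 209.99316 → 210.0 mL (4 s.f., last digit at the 10^-1 place).
7.7 × 5.587 = 43.0199 → 43 mL (2 s.f., last digit at the 10^0 place).
Difference: 166.97326 mL; keep the coarser place, 10^0.
Result: 167 mL.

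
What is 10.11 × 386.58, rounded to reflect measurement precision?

3908

10.11 × 386.58 = 3908.3238
Multiplication/division keeps the fewest significant figures: 10.11 → 4 s.f., 386.58 → 5 s.f.; limit is 4.
Rounded to 4 significant figures: 3908.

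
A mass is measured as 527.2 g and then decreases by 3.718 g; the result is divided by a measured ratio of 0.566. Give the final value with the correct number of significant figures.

925 g

527.2 g − 3.718 g = 523.482 g; the difference is limited to 1 decimal place (4 s.f.).
Carrying full precision, 523.482 ÷ 0.566 = 924.879858657… g; 0.566 has 3 s.f., so the result keeps min(4, 3) = 3 s.f.
Rounded to 3 significant figures: 925 g.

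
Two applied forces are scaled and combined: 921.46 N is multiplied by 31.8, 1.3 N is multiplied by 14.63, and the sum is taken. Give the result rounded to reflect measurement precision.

2.93 × 10^4 N

921.46 × 31.8 = 29302.428 → 2.93 × 10^4 N (3 s.f., last digit at the 10^2 place).
1.3 × 14.63 = 19.019 → 19 N (2 s.f., last digit at the 10^0 place).
Sum: 29321.447 N; keep the coarser place, 10^2.
Result: 2.93 × 10^4 N.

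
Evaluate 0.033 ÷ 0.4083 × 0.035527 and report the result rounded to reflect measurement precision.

0.033 ÷ 0.4083 × 0.035527 = 0.00287139603233…
Multiplication/division keeps the fewest significant figures: 0.033 → 2 s.f., 0.4083 → 4 s.f., 0.035527 → 5 s.f.; limit is 2.
Rounded to 2 significant figures: 0.0029.

0.0029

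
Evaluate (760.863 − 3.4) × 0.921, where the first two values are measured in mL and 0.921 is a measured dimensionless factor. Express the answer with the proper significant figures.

698 mL

760.863 mL − 3.4 mL = 757.463 mL; the difference is limited to 1 decimal place (4 s.f.).
Carrying full precision, 757.463 × 0.921 = 697.623423 mL; 0.921 has 3 s.f., so the result keeps min(4, 3) = 3 s.f.
Rounded to 3 significant figures: 698 mL.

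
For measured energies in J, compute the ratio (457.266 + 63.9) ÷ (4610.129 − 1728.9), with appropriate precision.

0.1809

457.266 + 63.9 = 521.166, limited to 1 d.p. → 4 s.f.; 4610.129 − 1728.9 = 2881.229, limited to 1 d.p. → 5 s.f.
Carrying full precision, 521.166 ÷ 2881.229 = 0.180883227262…; keep min(4, 5) = 4 s.f.
Rounded to 4 significant figures: 0.1809.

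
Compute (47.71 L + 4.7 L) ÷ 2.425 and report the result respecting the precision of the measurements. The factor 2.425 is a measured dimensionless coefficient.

47.71 L + 4.7 L = 52.41 L; the sum is limited to 1 decimal place (3 s.f.).
Carrying full precision, 52.41 ÷ 2.425 = 21.612371134… L; 2.425 has 4 s.f., so the result keeps min(3, 4) = 3 s.f.
Rounded to 3 significant figures: 21.6 L.

21.6 L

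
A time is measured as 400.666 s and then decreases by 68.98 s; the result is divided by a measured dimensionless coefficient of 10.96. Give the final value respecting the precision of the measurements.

30.26 s

400.666 s − 68.98 s = 331.686 s; the difference is limited to 2 decimal places (5 s.f.).
Carrying full precision, 331.686 ÷ 10.96 = 30.2633211679… s; 10.96 has 4 s.f., so the result keeps min(5, 4) = 4 s.f.
Rounded to 4 significant figures: 30.26 s.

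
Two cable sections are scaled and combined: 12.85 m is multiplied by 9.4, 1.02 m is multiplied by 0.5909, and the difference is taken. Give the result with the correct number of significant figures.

12.85 × 9.4 = 120.79 → 1.2 × 10² m (2 s.f., last digit at the 10^1 place).
1.02 × 0.5909 = 0.602718 → 0.603 m (3 s.f., last digit at the 10^-3 place).
Difference: 120.187282 m; keep the coarser place, 10^1.
Result: 1.2 × 10² m.

1.2 × 10² m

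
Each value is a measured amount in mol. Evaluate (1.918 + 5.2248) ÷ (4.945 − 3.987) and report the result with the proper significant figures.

7.46

1.918 + 5.2248 = 7.1428, limited to 3 d.p. → 4 s.f.; 4.945 − 3.987 = 0.958, limited to 3 d.p. → 3 s.f.
Carrying full precision, 7.1428 ÷ 0.958 = 7.45594989562…; keep min(4, 3) = 3 s.f.
Rounded to 3 significant figures: 7.46.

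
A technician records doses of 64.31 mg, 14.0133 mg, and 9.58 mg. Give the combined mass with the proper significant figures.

64.31 mg + 14.0133 mg + 9.58 mg = 87.9033 mg.
Addition/subtraction keeps the fewest decimal places: 64.31 → 2 decimal places, 14.0133 → 4 decimal places, 9.58 → 2 decimal places; limit is 2.
Rounded to 2 decimal places: 87.90 mg.

87.90 mg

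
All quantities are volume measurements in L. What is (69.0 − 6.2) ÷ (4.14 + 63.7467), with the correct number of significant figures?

0.925

69.0 − 6.2 = 62.8, limited to 1 d.p. → 3 s.f.; 4.14 + 63.7467 = 67.8867, limited to 2 d.p. → 4 s.f.
Carrying full precision, 62.8 ÷ 67.8867 = 0.92507074287…; keep min(3, 4) = 3 s.f.
Rounded to 3 significant figures: 0.925.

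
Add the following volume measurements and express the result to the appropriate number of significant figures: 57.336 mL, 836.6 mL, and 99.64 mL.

57.336 mL + 836.6 mL + 99.64 mL = 993.576 mL.
Addition/subtraction keeps the fewest decimal places: 57.336 → 3 decimal places, 836.6 → 1 decimal place, 99.64 → 2 decimal places; limit is 1.
Rounded to 1 decimal place: 993.6 mL.

993.6 mL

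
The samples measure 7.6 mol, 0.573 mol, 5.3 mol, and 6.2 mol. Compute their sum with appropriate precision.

19.7 mol

7.6 mol + 0.573 mol + 5.3 mol + 6.2 mol = 19.673 mol.
Addition/subtraction keeps the fewest decimal places: 7.6 → 1 decimal place, 0.573 → 3 decimal places, 5.3 → 1 decimal place, 6.2 → 1 decimal place; limit is 1.
Rounded to 1 decimal place: 19.7 mol.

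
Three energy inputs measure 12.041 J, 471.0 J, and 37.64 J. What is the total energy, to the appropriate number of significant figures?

520.7 J

12.041 J + 471.0 J + 37.64 J = 520.681 J.
Addition/subtraction keeps the fewest decimal places: 12.041 → 3 decimal places, 471.0 → 1 decimal place, 37.64 → 2 decimal places; limit is 1.
Rounded to 1 decimal place: 520.7 J.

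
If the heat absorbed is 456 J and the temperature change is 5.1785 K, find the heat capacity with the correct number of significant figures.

heat capacity = 456 J ÷ 5.1785 K = 88.0563869846… J/K.
456 has 3 significant figures; 5.1785 has 5.
Division/multiplication keeps the fewest: 3 significant figures.
Rounded: 88.1 J/K.

88.1 J/K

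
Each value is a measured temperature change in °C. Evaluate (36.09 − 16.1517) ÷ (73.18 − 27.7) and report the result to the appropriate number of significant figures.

0.438

36.09 − 16.1517 = 19.9383, limited to 2 d.p. → 4 s.f.; 73.18 − 27.7 = 45.48, limited to 1 d.p. → 3 s.f.
Carrying full precision, 19.9383 ÷ 45.48 = 0.438397097625…; keep min(4, 3) = 3 s.f.
Rounded to 3 significant figures: 0.438.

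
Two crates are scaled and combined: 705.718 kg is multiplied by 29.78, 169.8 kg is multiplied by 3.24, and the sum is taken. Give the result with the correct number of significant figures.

705.718 × 29.78 = 21016.28204 → 2.102 × 10⁴ kg (4 s.f., last digit at the 10^1 place).
169.8 × 3.24 = 550.152 → 550. kg (3 s.f., last digit at the 10^0 place).
Sum: 21566.43404 kg; keep the coarser place, 10^1.
Result: 2.157 × 10⁴ kg.

2.157 × 10⁴ kg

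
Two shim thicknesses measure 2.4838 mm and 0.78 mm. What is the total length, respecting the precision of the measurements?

2.4838 mm + 0.78 mm = 3.2638 mm.
Addition/subtraction keeps the fewest decimal places: 2.4838 → 4 decimal places, 0.78 → 2 decimal places; limit is 2.
Rounded to 2 decimal places: 3.26 mm.

3.26 mm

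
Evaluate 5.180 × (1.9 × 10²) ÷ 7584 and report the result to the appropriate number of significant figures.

5.180 × (1.9 × 10²) ÷ 7584 = 0.129773206751…
Multiplication/division keeps the fewest significant figures: 5.180 → 4 s.f., 1.9 × 10² → 2 s.f., 7584 → 4 s.f.; limit is 2.
Rounded to 2 significant figures: 0.13.

0.13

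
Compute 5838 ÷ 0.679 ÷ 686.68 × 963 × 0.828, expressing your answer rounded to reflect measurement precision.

5838 ÷ 0.679 ÷ 686.68 × 963 × 0.828 = 9983.81538783…
Multiplication/division keeps the fewest significant figures: 5838 → 4 s.f., 0.679 → 3 s.f., 686.68 → 5 s.f., 963 → 3 s.f., 0.828 → 3 s.f.; limit is 3.
Rounded to 3 significant figures: 9.98 × 10³.

9.98 × 10³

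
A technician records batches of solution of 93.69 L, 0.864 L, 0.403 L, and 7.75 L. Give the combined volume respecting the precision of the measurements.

102.71 L

93.69 L + 0.864 L + 0.403 L + 7.75 L = 102.707 L.
Addition/subtraction keeps the fewest decimal places: 93.69 → 2 decimal places, 0.864 → 3 decimal places, 0.403 → 3 decimal places, 7.75 → 2 decimal places; limit is 2.
Rounded to 2 decimal places: 102.71 L.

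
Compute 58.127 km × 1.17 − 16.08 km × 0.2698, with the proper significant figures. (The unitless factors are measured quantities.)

63.7 km

58.127 × 1.17 = 68.00859 → 68.0 km (3 s.f., last digit at the 10^-1 place).
16.08 × 0.2698 = 4.338384 → 4.338 km (4 s.f., last digit at the 10^-3 place).
Difference: 63.670206 km; keep the coarser place, 10^-1.
Result: 63.7 km.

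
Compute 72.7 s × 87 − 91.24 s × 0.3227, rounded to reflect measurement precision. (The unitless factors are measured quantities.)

6.3 × 10^3 s

72.7 × 87 = 6324.9 → 6.3 × 10^3 s (2 s.f., last digit at the 10^2 place).
91.24 × 0.3227 = 29.443148 → 29.44 s (4 s.f., last digit at the 10^-2 place).
Difference: 6295.456852 s; keep the coarser place, 10^2.
Result: 6.3 × 10^3 s.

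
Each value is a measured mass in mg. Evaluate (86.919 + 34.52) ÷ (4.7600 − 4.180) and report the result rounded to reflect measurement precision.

209

86.919 + 34.52 = 121.439, limited to 2 d.p. → 5 s.f.; 4.7600 − 4.180 = 0.5800, limited to 3 d.p. → 3 s.f.
Carrying full precision, 121.439 ÷ 0.5800 = 209.377586207…; keep min(5, 3) = 3 s.f.
Rounded to 3 significant figures: 209.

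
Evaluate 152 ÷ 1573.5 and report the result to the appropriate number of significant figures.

152 ÷ 1573.5 = 0.0965999364474…
Multiplication/division keeps the fewest significant figures: 152 → 3 s.f., 1573.5 → 5 s.f.; limit is 3.
Rounded to 3 significant figures: 0.0966.

0.0966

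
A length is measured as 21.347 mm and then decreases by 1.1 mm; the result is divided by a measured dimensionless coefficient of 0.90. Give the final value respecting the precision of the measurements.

21.347 mm − 1.1 mm = 20.247 mm; the difference is limited to 1 decimal place (3 s.f.).
Carrying full precision, 20.247 ÷ 0.90 = 22.4966666667… mm; 0.90 has 2 s.f., so the result keeps min(3, 2) = 2 s.f.
Rounded to 2 significant figures: 22 mm.

22 mm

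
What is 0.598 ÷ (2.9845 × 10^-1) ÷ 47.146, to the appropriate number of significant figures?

0.598 ÷ (2.9845 × 10^-1) ÷ 47.146 = 0.0424995908348…
Multiplication/division keeps the fewest significant figures: 0.598 → 3 s.f., 2.9845 × 10^-1 → 5 s.f., 47.146 → 5 s.f.; limit is 3.
Rounded to 3 significant figures: 0.0425.

0.0425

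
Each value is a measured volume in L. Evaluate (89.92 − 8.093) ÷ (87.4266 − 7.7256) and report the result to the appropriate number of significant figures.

1.027

89.92 − 8.093 = 81.827, limited to 2 d.p. → 4 s.f.; 87.4266 − 7.7256 = 79.7010, limited to 4 d.p. → 6 s.f.
Carrying full precision, 81.827 ÷ 79.7010 = 1.02667469668…; keep min(4, 6) = 4 s.f.
Rounded to 4 significant figures: 1.027.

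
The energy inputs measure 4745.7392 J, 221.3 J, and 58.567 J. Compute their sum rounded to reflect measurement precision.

4745.7392 J + 221.3 J + 58.567 J = 5025.6062 J.
Addition/subtraction keeps the fewest decimal places: 4745.7392 → 4 decimal places, 221.3 → 1 decimal place, 58.567 → 3 decimal places; limit is 1.
Rounded to 1 decimal place: 5025.6 J.

5025.6 J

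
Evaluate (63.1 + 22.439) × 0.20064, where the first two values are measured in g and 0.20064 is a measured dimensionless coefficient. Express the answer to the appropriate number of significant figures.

17.2 g

63.1 g + 22.439 g = 85.539 g; the sum is limited to 1 decimal place (3 s.f.).
Carrying full precision, 85.539 × 0.20064 = 17.16254496 g; 0.20064 has 5 s.f., so the result keeps min(3, 5) = 3 s.f.
Rounded to 3 significant figures: 17.2 g.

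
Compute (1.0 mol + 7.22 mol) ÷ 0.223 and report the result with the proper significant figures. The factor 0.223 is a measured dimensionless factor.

37 mol

1.0 mol + 7.22 mol = 8.22 mol; the sum is limited to 1 decimal place (2 s.f.).
Carrying full precision, 8.22 ÷ 0.223 = 36.8609865471… mol; 0.223 has 3 s.f., so the result keeps min(2, 3) = 2 s.f.
Rounded to 2 significant figures: 37 mol.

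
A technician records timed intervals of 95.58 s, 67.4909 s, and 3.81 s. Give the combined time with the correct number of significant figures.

166.88 s

95.58 s + 67.4909 s + 3.81 s = 166.8809 s.
Addition/subtraction keeps the fewest decimal places: 95.58 → 2 decimal places, 67.4909 → 4 decimal places, 3.81 → 2 decimal places; limit is 2.
Rounded to 2 decimal places: 166.88 s.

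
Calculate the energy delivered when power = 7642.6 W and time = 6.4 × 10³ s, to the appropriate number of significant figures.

energy delivered = 7642.6 W × 6.4 × 10³ s = 48912640 J.
7642.6 has 5 significant figures; 6.4 × 10³ has 2.
Division/multiplication keeps the fewest: 2 significant figures.
Rounded: 4.9 × 10⁷ J.

4.9 × 10⁷ J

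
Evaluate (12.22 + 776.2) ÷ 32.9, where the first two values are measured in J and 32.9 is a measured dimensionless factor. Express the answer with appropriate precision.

24.0 J

12.22 J + 776.2 J = 788.42 J; the sum is limited to 1 decimal place (4 s.f.).
Carrying full precision, 788.42 ÷ 32.9 = 23.9641337386… J; 32.9 has 3 s.f., so the result keeps min(4, 3) = 3 s.f.
Rounded to 3 significant figures: 24.0 J.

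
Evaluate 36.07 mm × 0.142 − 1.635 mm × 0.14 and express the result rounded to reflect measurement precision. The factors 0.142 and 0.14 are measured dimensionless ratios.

36.07 × 0.142 = 5.12194 → 5.12 mm (3 s.f., last digit at the 10^-2 place).
1.635 × 0.14 = 0.2289 → 0.23 mm (2 s.f., last digit at the 10^-2 place).
Difference: 4.89304 mm; keep the coarser place, 10^-2.
Result: 4.89 mm.

4.89 mm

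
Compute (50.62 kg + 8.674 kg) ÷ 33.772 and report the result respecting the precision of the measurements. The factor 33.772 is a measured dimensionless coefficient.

1.756 kg

50.62 kg + 8.674 kg = 59.294 kg; the sum is limited to 2 decimal places (4 s.f.).
Carrying full precision, 59.294 ÷ 33.772 = 1.75571479332… kg; 33.772 has 5 s.f., so the result keeps min(4, 5) = 4 s.f.
Rounded to 4 significant figures: 1.756 kg.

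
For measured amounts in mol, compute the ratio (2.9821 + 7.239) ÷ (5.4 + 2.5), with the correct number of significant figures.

2.9821 + 7.239 = 10.2211, limited to 3 d.p. → 5 s.f.; 5.4 + 2.5 = 7.9, limited to 1 d.p. → 2 s.f.
Carrying full precision, 10.2211 ÷ 7.9 = 1.29381012658…; keep min(5, 2) = 2 s.f.
Rounded to 2 significant figures: 1.3.

1.3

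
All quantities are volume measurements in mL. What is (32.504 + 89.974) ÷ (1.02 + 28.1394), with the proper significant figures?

4.200

32.504 + 89.974 = 122.478, limited to 3 d.p. → 6 s.f.; 1.02 + 28.1394 = 29.1594, limited to 2 d.p. → 4 s.f.
Carrying full precision, 122.478 ÷ 29.1594 = 4.20029218708…; keep min(6, 4) = 4 s.f.
Rounded to 4 significant figures: 4.200.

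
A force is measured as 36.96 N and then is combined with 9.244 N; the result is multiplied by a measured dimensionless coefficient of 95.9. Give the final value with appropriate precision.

4.43 × 10³ N

36.96 N + 9.244 N = 46.204 N; the sum is limited to 2 decimal places (4 s.f.).
Carrying full precision, 46.204 × 95.9 = 4430.9636 N; 95.9 has 3 s.f., so the result keeps min(4, 3) = 3 s.f.
Rounded to 3 significant figures: 4.43 × 10³ N.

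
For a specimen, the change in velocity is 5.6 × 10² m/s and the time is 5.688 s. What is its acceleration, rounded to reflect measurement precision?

98 m/s²

acceleration = 5.6 × 10² m/s ÷ 5.688 s = 98.452883263… m/s².
5.6 × 10² has 2 significant figures; 5.688 has 4.
Division/multiplication keeps the fewest: 2 significant figures.
Rounded: 98 m/s².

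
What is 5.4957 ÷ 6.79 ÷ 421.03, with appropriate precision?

5.4957 ÷ 6.79 ÷ 421.03 = 0.00192238425599…
Multiplication/division keeps the fewest significant figures: 5.4957 → 5 s.f., 6.79 → 3 s.f., 421.03 → 5 s.f.; limit is 3.
Rounded to 3 significant figures: 0.00192.

0.00192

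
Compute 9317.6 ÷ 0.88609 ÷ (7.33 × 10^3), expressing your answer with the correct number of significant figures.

9317.6 ÷ 0.88609 ÷ (7.33 × 10^3) = 1.43457167783…
Multiplication/division keeps the fewest significant figures: 9317.6 → 5 s.f., 0.88609 → 5 s.f., 7.33 × 10^3 → 3 s.f.; limit is 3.
Rounded to 3 significant figures: 1.43.

1.43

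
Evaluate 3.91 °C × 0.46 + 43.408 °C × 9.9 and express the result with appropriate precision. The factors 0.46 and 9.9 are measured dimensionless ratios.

3.91 × 0.46 = 1.7986 → 1.8 °C (2 s.f., last digit at the 10^-1 place).
43.408 × 9.9 = 429.7392 → 4.3 × 10² °C (2 s.f., last digit at the 10^1 place).
Sum: 431.5378 °C; keep the coarser place, 10^1.
Result: 4.3 × 10² °C.

4.3 × 10² °C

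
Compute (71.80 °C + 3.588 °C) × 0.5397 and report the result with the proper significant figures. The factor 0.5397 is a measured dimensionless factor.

40.69 °C

71.80 °C + 3.588 °C = 75.388 °C; the sum is limited to 2 decimal places (4 s.f.).
Carrying full precision, 75.388 × 0.5397 = 40.6869036 °C; 0.5397 has 4 s.f., so the result keeps min(4, 4) = 4 s.f.
Rounded to 4 significant figures: 40.69 °C.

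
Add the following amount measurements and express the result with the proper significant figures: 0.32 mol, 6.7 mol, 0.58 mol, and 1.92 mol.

0.32 mol + 6.7 mol + 0.58 mol + 1.92 mol = 9.52 mol.
Addition/subtraction keeps the fewest decimal places: 0.32 → 2 decimal places, 6.7 → 1 decimal place, 0.58 → 2 decimal places, 1.92 → 2 decimal places; limit is 1.
Rounded to 1 decimal place: 9.5 mol.

9.5 mol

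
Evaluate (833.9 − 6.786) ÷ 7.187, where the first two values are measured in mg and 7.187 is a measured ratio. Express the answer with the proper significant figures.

833.9 mg − 6.786 mg = 827.114 mg; the difference is limited to 1 decimal place (4 s.f.).
Carrying full precision, 827.114 ÷ 7.187 = 115.084736329… mg; 7.187 has 4 s.f., so the result keeps min(4, 4) = 4 s.f.
Rounded to 4 significant figures: 1.151 × 10² mg.

1.151 × 10² mg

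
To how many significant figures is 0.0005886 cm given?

4

0.0005886: leading zeros are not significant.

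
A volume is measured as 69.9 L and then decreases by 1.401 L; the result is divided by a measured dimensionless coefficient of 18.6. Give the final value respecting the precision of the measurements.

3.68 L

69.9 L − 1.401 L = 68.499 L; the difference is limited to 1 decimal place (3 s.f.).
Carrying full precision, 68.499 ÷ 18.6 = 3.68274193548… L; 18.6 has 3 s.f., so the result keeps min(3, 3) = 3 s.f.
Rounded to 3 significant figures: 3.68 L.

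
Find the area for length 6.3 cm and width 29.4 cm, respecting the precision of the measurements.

1.9 × 10^2 cm²

area = 6.3 cm × 29.4 cm = 185.22 cm².
6.3 has 2 significant figures; 29.4 has 3.
Division/multiplication keeps the fewest: 2 significant figures.
Rounded: 1.9 × 10^2 cm².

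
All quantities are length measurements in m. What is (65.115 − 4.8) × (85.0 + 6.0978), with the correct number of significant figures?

5.49 × 10³ m²

65.115 − 4.8 = 60.315, limited to 1 d.p. → 3 s.f.; 85.0 + 6.0978 = 91.0978, limited to 1 d.p. → 3 s.f.
Carrying full precision, 60.315 × 91.0978 = 5494.563807; keep min(3, 3) = 3 s.f.
Rounded to 3 significant figures: 5.49 × 10³ m².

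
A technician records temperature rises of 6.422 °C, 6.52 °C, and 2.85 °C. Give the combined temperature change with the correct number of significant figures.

6.422 °C + 6.52 °C + 2.85 °C = 15.792 °C.
Addition/subtraction keeps the fewest decimal places: 6.422 → 3 decimal places, 6.52 → 2 decimal places, 2.85 → 2 decimal places; limit is 2.
Rounded to 2 decimal places: 15.79 °C.

15.79 °C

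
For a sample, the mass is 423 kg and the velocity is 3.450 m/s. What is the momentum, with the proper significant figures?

momentum = 423 kg × 3.450 m/s = 1459.35 kg·m/s.
423 has 3 significant figures; 3.450 has 4.
Division/multiplication keeps the fewest: 3 significant figures.
Rounded: 1.46 × 10^3 kg·m/s.

1.46 × 10^3 kg·m/s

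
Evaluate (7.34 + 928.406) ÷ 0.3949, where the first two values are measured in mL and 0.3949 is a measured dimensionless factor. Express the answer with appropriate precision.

2.370 × 10³ mL

7.34 mL + 928.406 mL = 935.746 mL; the sum is limited to 2 decimal places (5 s.f.).
Carrying full precision, 935.746 ÷ 0.3949 = 2369.57710813… mL; 0.3949 has 4 s.f., so the result keeps min(5, 4) = 4 s.f.
Rounded to 4 significant figures: 2.370 × 10³ mL.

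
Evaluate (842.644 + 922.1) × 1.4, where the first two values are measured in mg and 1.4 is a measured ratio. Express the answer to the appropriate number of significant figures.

2.5 × 10³ mg

842.644 mg + 922.1 mg = 1764.744 mg; the sum is limited to 1 decimal place (5 s.f.).
Carrying full precision, 1764.744 × 1.4 = 2470.6416 mg; 1.4 has 2 s.f., so the result keeps min(5, 2) = 2 s.f.
Rounded to 2 significant figures: 2.5 × 10³ mg.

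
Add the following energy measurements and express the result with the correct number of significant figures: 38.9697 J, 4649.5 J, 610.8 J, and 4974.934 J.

10274.2 J

38.9697 J + 4649.5 J + 610.8 J + 4974.934 J = 10274.2037 J.
Addition/subtraction keeps the fewest decimal places: 38.9697 → 4 decimal places, 4649.5 → 1 decimal place, 610.8 → 1 decimal place, 4974.934 → 3 decimal places; limit is 1.
Rounded to 1 decimal place: 10274.2 J.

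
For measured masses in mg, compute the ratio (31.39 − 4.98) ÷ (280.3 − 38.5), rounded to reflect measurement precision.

0.1092

31.39 − 4.98 = 26.41, limited to 2 d.p. → 4 s.f.; 280.3 − 38.5 = 241.8, limited to 1 d.p. → 4 s.f.
Carrying full precision, 26.41 ÷ 241.8 = 0.109222497932…; keep min(4, 4) = 4 s.f.
Rounded to 4 significant figures: 0.1092.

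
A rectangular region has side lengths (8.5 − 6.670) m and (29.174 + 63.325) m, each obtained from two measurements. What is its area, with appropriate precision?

1.7 × 10² m²

8.5 − 6.670 = 1.830, limited to 1 d.p. → 2 s.f.; 29.174 + 63.325 = 92.499, limited to 3 d.p. → 5 s.f.
Carrying full precision, 1.830 × 92.499 = 169.27317; keep min(2, 5) = 2 s.f.
Rounded to 2 significant figures: 1.7 × 10² m².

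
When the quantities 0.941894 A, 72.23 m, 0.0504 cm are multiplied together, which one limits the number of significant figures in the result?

0.941894 A → 6 s.f.; 72.23 m → 4 s.f.; 0.0504 cm → 3 s.f.
The fewest is 3 significant figures, from 0.0504 cm.

0.0504 cm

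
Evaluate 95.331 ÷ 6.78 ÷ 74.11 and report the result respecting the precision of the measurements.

95.331 ÷ 6.78 ÷ 74.11 = 0.189726345554…
Multiplication/division keeps the fewest significant figures: 95.331 → 5 s.f., 6.78 → 3 s.f., 74.11 → 4 s.f.; limit is 3.
Rounded to 3 significant figures: 0.190.

0.190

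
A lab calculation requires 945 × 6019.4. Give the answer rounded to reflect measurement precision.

945 × 6019.4 = 5688333
Multiplication/division keeps the fewest significant figures: 945 → 3 s.f., 6019.4 → 5 s.f.; limit is 3.
Rounded to 3 significant figures: 5.69 × 10^6.

5.69 × 10^6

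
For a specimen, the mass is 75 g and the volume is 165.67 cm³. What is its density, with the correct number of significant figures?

0.45 g/cm³

density = 75 g ÷ 165.67 cm³ = 0.45270718899… g/cm³.
75 has 2 significant figures; 165.67 has 5.
Division/multiplication keeps the fewest: 2 significant figures.
Rounded: 0.45 g/cm³.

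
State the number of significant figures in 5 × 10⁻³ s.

5 × 10⁻³: in scientific notation every digit of the coefficient is significant.

1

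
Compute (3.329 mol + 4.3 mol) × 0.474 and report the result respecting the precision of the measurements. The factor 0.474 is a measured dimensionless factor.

3.6 mol

3.329 mol + 4.3 mol = 7.629 mol; the sum is limited to 1 decimal place (2 s.f.).
Carrying full precision, 7.629 × 0.474 = 3.616146 mol; 0.474 has 3 s.f., so the result keeps min(2, 3) = 2 s.f.
Rounded to 2 significant figures: 3.6 mol.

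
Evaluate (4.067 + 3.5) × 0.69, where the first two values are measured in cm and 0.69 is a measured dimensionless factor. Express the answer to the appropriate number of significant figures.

4.067 cm + 3.5 cm = 7.567 cm; the sum is limited to 1 decimal place (2 s.f.).
Carrying full precision, 7.567 × 0.69 = 5.22123 cm; 0.69 has 2 s.f., so the result keeps min(2, 2) = 2 s.f.
Rounded to 2 significant figures: 5.2 cm.

5.2 cm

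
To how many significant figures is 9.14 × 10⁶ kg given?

9.14 × 10⁶: in scientific notation every digit of the coefficient is significant.

3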